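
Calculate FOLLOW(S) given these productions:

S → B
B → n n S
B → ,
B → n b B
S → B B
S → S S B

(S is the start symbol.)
{ $, ',', 'n' }

To compute FOLLOW(S), find every occurrence of S on a right-hand side N → α S β: add FIRST(β) \ {ε}, and if β is empty or nullable also add FOLLOW(N). Iterate to a fixed point.

S is the start symbol, so $ ∈ FOLLOW(S).
In B → n n S: S is at the end, add FOLLOW(B)
In S → S S B: S is followed by S B, add FIRST(S B) \ {ε} = { ',', 'n' }
In S → S S B: S is followed by B, add FIRST(B) \ {ε} = { ',', 'n' }

The FOLLOW sets referred to above (computed the same way, to a fixed point):
  FOLLOW(B) = { $, ',', 'n' }

Taking the union: FOLLOW(S) = { $, ',', 'n' }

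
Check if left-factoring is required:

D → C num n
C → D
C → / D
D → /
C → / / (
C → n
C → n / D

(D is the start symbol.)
Left-factoring is needed when two productions for the same non-terminal
share a common prefix on the right-hand side.

Productions for D:
  D → C num n
  D → /
Productions for C:
  C → D
  C → / D
  C → / / (
  C → n
  C → n / D

Found common prefix '/' in productions for C
Found common prefix 'n' in productions for C

Answer: Yes, C has productions with common prefix '/'; C has productions with common prefix 'n'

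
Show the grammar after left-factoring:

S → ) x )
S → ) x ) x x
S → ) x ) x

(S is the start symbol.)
Left-factoring transforms A → αβ₁ | αβ₂ into A → αA' and A' → β₁ | β₂
(α is the longest common prefix among the alternatives). Repeat until
no nonterminal has two alternatives with a common prefix.

Round 1: S has alternatives sharing prefix ') x )'. Introduce S': S → ) x ) S'
  Add: S' → ε
  Add: S' → x x
  Add: S' → x

Round 2: S' has alternatives sharing prefix 'x'. Introduce S'': S' → x S''
  Add: S'' → x
  Add: S'' → ε

No remaining common prefixes — done.

Resulting grammar:
S → ) x ) S'
S' → ε
S' → x S''
S'' → x
S'' → ε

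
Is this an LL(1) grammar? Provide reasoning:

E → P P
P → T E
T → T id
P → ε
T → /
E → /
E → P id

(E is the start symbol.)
A grammar is LL(1) if for each non-terminal N with multiple productions, the predict sets of those productions are pairwise disjoint, where PREDICT(N → α) = (FIRST(α) \ {ε}) ∪ (FOLLOW(N) if α ⇒* ε).

Relevant sets:
  FIRST(P) = { '/', ε }
  FIRST(T) = { '/' }
  FOLLOW(E) = { $, '/', 'id' }
  FOLLOW(P) = { $, '/', 'id' }

For E:
  PREDICT(E → P P) = { $, '/', 'id' }
  PREDICT(E → '/') = { '/' }
  PREDICT(E → P id) = { '/', 'id' }
For P:
  PREDICT(P → T E) = { '/' }
  PREDICT(P → ε) = { $, '/', 'id' }
For T:
  PREDICT(T → T id) = { '/' }
  PREDICT(T → '/') = { '/' }

Conflict found: Predict set conflict for E: { '/' }
The grammar is NOT LL(1).

Answer: No. Predict set conflict for E: { '/' }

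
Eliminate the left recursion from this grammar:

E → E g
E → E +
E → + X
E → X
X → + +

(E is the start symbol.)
E → + X E'
E → X E'
E' → g E'
E' → + E'
E' → ε
X → + +

E is directly left-recursive. The standard transformation for
  A → A α₁ | ... | A α_m | β₁ | ... | β_n
is
  A  → β₁ A' | ... | β_n A'
  A' → α₁ A' | ... | α_m A' | ε

E → + X becomes E → + X E'
E → X becomes E → X E'
E → E g becomes E' → g E'
E → E + becomes E' → + E'
Add E' → ε

Productions for other non-terminals are unchanged:
  X → + +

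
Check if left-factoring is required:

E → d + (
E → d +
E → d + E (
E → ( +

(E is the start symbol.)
Yes, E has productions with common prefix 'd +'

Left-factoring is needed when two productions for the same non-terminal
share a common prefix on the right-hand side.

Productions for E:
  E → d + (
  E → d +
  E → d + E (
  E → ( +

Found common prefix 'd +' in productions for E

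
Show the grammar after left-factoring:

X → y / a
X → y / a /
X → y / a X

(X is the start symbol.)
Left-factoring transforms A → αβ₁ | αβ₂ into A → αA' and A' → β₁ | β₂
(α is the longest common prefix among the alternatives). Repeat until
no nonterminal has two alternatives with a common prefix.

Round 1: X has alternatives sharing prefix 'y / a'. Introduce X': X → y / a X'
  Add: X' → ε
  Add: X' → /
  Add: X' → X

No remaining common prefixes — done.

Resulting grammar:
X → y / a X'
X' → ε
X' → /
X' → X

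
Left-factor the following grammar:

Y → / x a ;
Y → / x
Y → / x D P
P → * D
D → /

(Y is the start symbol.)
Left-factoring transforms A → αβ₁ | αβ₂ into A → αA' and A' → β₁ | β₂
(α is the longest common prefix among the alternatives). Repeat until
no nonterminal has two alternatives with a common prefix.

Round 1: Y has alternatives sharing prefix '/ x'. Introduce Y': Y → / x Y'
  Add: Y' → a ;
  Add: Y' → ε
  Add: Y' → D P

No remaining common prefixes — done.

Resulting grammar:
Y → / x Y'
Y' → a ;
Y' → ε
Y' → D P
P → * D
D → /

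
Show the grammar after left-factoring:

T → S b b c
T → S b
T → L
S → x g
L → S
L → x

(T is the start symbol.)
Left-factoring transforms A → αβ₁ | αβ₂ into A → αA' and A' → β₁ | β₂
(α is the longest common prefix among the alternatives). Repeat until
no nonterminal has two alternatives with a common prefix.

Round 1: T has alternatives sharing prefix 'S b'. Introduce T': T → S b T'
  Add: T' → b c
  Add: T' → ε

No remaining common prefixes — done.

Resulting grammar:
T → S b T'
T' → b c
T' → ε
T → L
S → x g
L → S
L → x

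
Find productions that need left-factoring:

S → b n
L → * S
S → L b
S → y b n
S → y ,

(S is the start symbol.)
Left-factoring is needed when two productions for the same non-terminal
share a common prefix on the right-hand side.

Productions for S:
  S → b n
  S → L b
  S → y b n
  S → y ,

Found common prefix 'y' in productions for S

Answer: Yes, S has productions with common prefix 'y'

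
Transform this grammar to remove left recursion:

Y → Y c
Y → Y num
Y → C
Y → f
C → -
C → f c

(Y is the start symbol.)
Y → C Y'
Y → f Y'
Y' → c Y'
Y' → num Y'
Y' → ε
C → -
C → f c

Y is directly left-recursive. The standard transformation for
  A → A α₁ | ... | A α_m | β₁ | ... | β_n
is
  A  → β₁ A' | ... | β_n A'
  A' → α₁ A' | ... | α_m A' | ε

Y → C becomes Y → C Y'
Y → f becomes Y → f Y'
Y → Y c becomes Y' → c Y'
Y → Y num becomes Y' → num Y'
Add Y' → ε

Productions for other non-terminals are unchanged:
  C → -
  C → f c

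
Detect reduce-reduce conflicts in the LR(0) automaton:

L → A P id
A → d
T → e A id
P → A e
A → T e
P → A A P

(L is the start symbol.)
No reduce-reduce conflicts

A reduce-reduce conflict occurs when an LR(0) state has two complete items [A → α .] and [B → β .] — both call for a reduction, and with no lookahead the parser cannot choose between them.

Augment with L' → L and build the canonical LR(0) collection (I0 = CLOSURE({[L' → . L]}), then GOTO on every symbol after a dot until no new states appear). It has 15 states:
  I0: { [A → . T e], [A → . d], [L → . A P id], [L' → . L], [T → . e A id] }  — shift
  I1: { [A → . T e], [A → . d], [L → A . P id], [P → . A A P], [P → . A e], [T → . e A id] }  — shift
  I2: { [L' → L .] }  — accept
  I3: { [A → T . e] }  — shift
  I4: { [A → d .] }  — reduce
  I5: { [A → . T e], [A → . d], [T → . e A id], [T → e . A id] }  — shift
  I6: { [T → e A . id] }  — shift
  I7: { [T → e A id .] }  — reduce
  I8: { [A → T e .] }  — reduce
  I9: { [A → . T e], [A → . d], [P → A . A P], [P → A . e], [T → . e A id] }  — shift
  I10: { [L → A P . id] }  — shift
  I11: { [L → A P id .] }  — reduce
  I12: { [A → . T e], [A → . d], [P → . A A P], [P → . A e], [P → A A . P], [T → . e A id] }  — shift
  I13: { [A → . T e], [A → . d], [P → A e .], [T → . e A id], [T → e . A id] }  — shift, reduce
  I14: { [P → A A P .] }  — reduce

No state contains more than one complete item.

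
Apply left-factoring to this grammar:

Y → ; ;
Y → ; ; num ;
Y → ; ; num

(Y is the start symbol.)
Left-factoring transforms A → αβ₁ | αβ₂ into A → αA' and A' → β₁ | β₂
(α is the longest common prefix among the alternatives). Repeat until
no nonterminal has two alternatives with a common prefix.

Round 1: Y has alternatives sharing prefix '; ;'. Introduce Y': Y → ; ; Y'
  Add: Y' → ε
  Add: Y' → num ;
  Add: Y' → num

Round 2: Y' has alternatives sharing prefix 'num'. Introduce Y'': Y' → num Y''
  Add: Y'' → ;
  Add: Y'' → ε

No remaining common prefixes — done.

Resulting grammar:
Y → ; ; Y'
Y' → ε
Y' → num Y''
Y'' → ;
Y'' → ε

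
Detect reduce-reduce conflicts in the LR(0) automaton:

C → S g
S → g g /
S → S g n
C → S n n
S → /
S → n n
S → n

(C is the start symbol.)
A reduce-reduce conflict occurs when an LR(0) state has two complete items [A → α .] and [B → β .] — both call for a reduction, and with no lookahead the parser cannot choose between them.

Augment with C' → C and build the canonical LR(0) collection (I0 = CLOSURE({[C' → . C]}), then GOTO on every symbol after a dot until no new states appear). It has 13 states:
  I0: { [C → . S g], [C → . S n n], [C' → . C], [S → . /], [S → . S g n], [S → . g g /], [S → . n n], [S → . n] }  — shift
  I1: { [S → / .] }  — reduce
  I2: { [C' → C .] }  — accept
  I3: { [C → S . g], [C → S . n n], [S → S . g n] }  — shift
  I4: { [S → g . g /] }  — shift
  I5: { [S → n . n], [S → n .] }  — shift, reduce
  I6: { [S → n n .] }  — reduce
  I7: { [S → g g . /] }  — shift
  I8: { [S → g g / .] }  — reduce
  I9: { [C → S g .], [S → S g . n] }  — shift, reduce
  I10: { [C → S n . n] }  — shift
  I11: { [C → S n n .] }  — reduce
  I12: { [S → S g n .] }  — reduce

No state contains more than one complete item.

Answer: No reduce-reduce conflicts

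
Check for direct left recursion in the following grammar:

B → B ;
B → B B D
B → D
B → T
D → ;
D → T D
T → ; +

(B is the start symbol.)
Yes, B is left-recursive

Direct left recursion occurs when N → N α for some non-terminal N (the right-hand side begins with the left-hand side itself).

B → B ;: LEFT RECURSIVE (starts with B)
B → B B D: LEFT RECURSIVE (starts with B)
B → D: starts with D
B → T: starts with T
D → ;: starts with ';'
D → T D: starts with T
T → ; +: starts with ';'

The grammar has direct left recursion on: B.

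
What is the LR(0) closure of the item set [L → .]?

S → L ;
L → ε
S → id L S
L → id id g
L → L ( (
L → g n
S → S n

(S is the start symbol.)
{ [L → .] }

To compute CLOSURE, for each item [A → α.Bβ] where B is a non-terminal, add [B → .γ] for all productions B → γ; repeat for the newly added items until nothing changes.

Start with: [L → .]
The dot is at the end, so nothing is added.

CLOSURE = { [L → .] }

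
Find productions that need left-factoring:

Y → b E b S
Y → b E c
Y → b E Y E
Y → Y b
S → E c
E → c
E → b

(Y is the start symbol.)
Left-factoring is needed when two productions for the same non-terminal
share a common prefix on the right-hand side.

Productions for Y:
  Y → b E b S
  Y → b E c
  Y → b E Y E
  Y → Y b
Productions for E:
  E → c
  E → b

Found common prefix 'b E' in productions for Y

Answer: Yes, Y has productions with common prefix 'b E'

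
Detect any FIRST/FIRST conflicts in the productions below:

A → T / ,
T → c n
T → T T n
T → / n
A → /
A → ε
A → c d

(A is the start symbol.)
Yes. A → T '/' ',' / A → '/' on { '/' }; A → T '/' ',' / A → c d on { 'c' }; T → c n / T → T T n on { 'c' }; T → T T n / T → '/' n on { '/' }

A FIRST/FIRST conflict occurs when two productions N → α and N → β for the same non-terminal have FIRST(α) ∩ FIRST(β) ≠ ∅ (with ε ∈ FIRST of a nullable right-hand side, so two nullable alternatives also conflict).

FIRST sets of the non-terminals at (or reachable through a nullable prefix from) the front of some alternative:
  FIRST(T) = { '/', 'c' }

Productions for A:
  A → T / ,: FIRST = { '/', 'c' }
  A → /: FIRST = { '/' }
  A → ε: FIRST = { ε }
  A → c d: FIRST = { 'c' }
Productions for T:
  T → c n: FIRST = { 'c' }
  T → T T n: FIRST = { '/', 'c' }
  T → / n: FIRST = { '/' }

Conflict for A: A → T / , and A → /
  Overlap: { '/' }
Conflict for A: A → T / , and A → c d
  Overlap: { 'c' }
Conflict for T: T → c n and T → T T n
  Overlap: { 'c' }
Conflict for T: T → T T n and T → / n
  Overlap: { '/' }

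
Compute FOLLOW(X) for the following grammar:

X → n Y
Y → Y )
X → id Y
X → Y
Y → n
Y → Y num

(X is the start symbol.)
X is the start symbol, so $ ∈ FOLLOW(X).
X does not occur on any right-hand side.

Taking the union: FOLLOW(X) = { $ }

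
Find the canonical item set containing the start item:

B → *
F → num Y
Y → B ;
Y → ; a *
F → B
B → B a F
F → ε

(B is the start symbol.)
First, augment the grammar with B' → B
I₀ = CLOSURE({ [B' → . B] }):
  [B' → . B] has the dot before B: add [B → . *], [B → . B a F]
No further items can be added.

I₀ = { [B → . *], [B → . B a F], [B' → . B] }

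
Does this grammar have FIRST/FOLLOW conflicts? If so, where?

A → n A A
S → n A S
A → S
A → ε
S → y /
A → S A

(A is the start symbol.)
A FIRST/FOLLOW conflict occurs when a non-terminal N has a nullable alternative N → β (β ⇒* ε) and another alternative N → α with FIRST(α) ∩ FOLLOW(N) ≠ ∅: on such a lookahead the parser cannot decide between expanding α and letting N vanish via β.

Nullable non-terminals: A.
FIRST sets used below: FIRST(S) = { 'n', 'y' }

A: nullable alternative(s) A → ε; FOLLOW(A) = { $, 'n', 'y' }
  A → n A A: FIRST \ {ε} = { 'n' } — overlaps FOLLOW(A) on { 'n' }: CONFLICT
  A → S: FIRST \ {ε} = { 'n', 'y' } — overlaps FOLLOW(A) on { 'n', 'y' }: CONFLICT
  A → ε: FIRST \ {ε} = { } — this is the only nullable alternative, skip
  A → S A: FIRST \ {ε} = { 'n', 'y' } — overlaps FOLLOW(A) on { 'n', 'y' }: CONFLICT

S has no nullable alternative, so no FIRST/FOLLOW check is needed there.

So the grammar has 3 FIRST/FOLLOW conflicts (marked CONFLICT above).

Answer: Yes. A → n A A with FOLLOW(A) on { 'n' }; A → S with FOLLOW(A) on { 'n', 'y' }; A → S A with FOLLOW(A) on { 'n', 'y' }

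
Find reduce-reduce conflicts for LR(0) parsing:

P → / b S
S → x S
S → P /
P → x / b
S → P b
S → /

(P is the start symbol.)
No reduce-reduce conflicts

A reduce-reduce conflict occurs when an LR(0) state has two complete items [A → α .] and [B → β .] — both call for a reduction, and with no lookahead the parser cannot choose between them.

Augment with P' → P and build the canonical LR(0) collection (I0 = CLOSURE({[P' → . P]}), then GOTO on every symbol after a dot until no new states appear). It has 16 states:
  I0: { [P → . / b S], [P → . x / b], [P' → . P] }  — shift
  I1: { [P → / . b S] }  — shift
  I2: { [P' → P .] }  — accept
  I3: { [P → x . / b] }  — shift
  I4: { [P → x / . b] }  — shift
  I5: { [P → x / b .] }  — reduce
  I6: { [P → . / b S], [P → . x / b], [P → / b . S], [S → . /], [S → . P /], [S → . P b], [S → . x S] }  — shift
  I7: { [P → / . b S], [S → / .] }  — shift, reduce
  I8: { [S → P . /], [S → P . b] }  — shift
  I9: { [P → / b S .] }  — reduce
  I10: { [P → . / b S], [P → . x / b], [P → x . / b], [S → . /], [S → . P /], [S → . P b], [S → . x S], [S → x . S] }  — shift
  I11: { [P → / . b S], [P → x / . b], [S → / .] }  — shift, reduce
  I12: { [S → x S .] }  — reduce
  I13: { [P → . / b S], [P → . x / b], [P → / b . S], [P → x / b .], [S → . /], [S → . P /], [S → . P b], [S → . x S] }  — shift, reduce
  I14: { [S → P / .] }  — reduce
  I15: { [S → P b .] }  — reduce

No state contains more than one complete item.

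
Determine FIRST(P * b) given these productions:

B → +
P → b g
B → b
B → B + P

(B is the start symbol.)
{ 'b' }

FIRST sets of the non-terminals involved (from the grammar, by fixed-point iteration):
  FIRST(P) = { 'b' }

To compute FIRST(P * b), process the symbols left to right:
Symbol P is a non-terminal. Add FIRST(P) \ {ε} = { 'b' }
P is not nullable (ε ∉ FIRST(P)), so stop here.
FIRST(P * b) = { 'b' }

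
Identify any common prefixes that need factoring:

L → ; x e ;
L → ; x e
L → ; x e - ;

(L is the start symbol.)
Left-factoring is needed when two productions for the same non-terminal
share a common prefix on the right-hand side.

Productions for L:
  L → ; x e ;
  L → ; x e
  L → ; x e - ;

Found common prefix '; x e' in productions for L

Answer: Yes, L has productions with common prefix '; x e'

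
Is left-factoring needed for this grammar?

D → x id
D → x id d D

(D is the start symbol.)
Left-factoring is needed when two productions for the same non-terminal
share a common prefix on the right-hand side.

Productions for D:
  D → x id
  D → x id d D

Found common prefix 'x id' in productions for D

Answer: Yes, D has productions with common prefix 'x id'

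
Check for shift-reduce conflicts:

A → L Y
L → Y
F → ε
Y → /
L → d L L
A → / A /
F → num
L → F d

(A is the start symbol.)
Yes — I0: [F → .] vs [A → . / A /]; I1: [F → .] vs [A → . / A /]; I6: [F → .] vs [F → . num]; I9: [F → .] vs [F → . num]

A shift-reduce conflict occurs when an LR(0) state has both:
  - a complete (reduce) item [A → α .] (dot at the end), and
  - a shift item [B → β . c γ] (dot before a terminal).

Augment with A' → A and build the canonical LR(0) collection (I0 = CLOSURE({[A' → . A]}), then GOTO on every symbol after a dot until no new states appear). It has 15 states:
  I0: { [A → . / A /], [A → . L Y], [A' → . A], [F → . num], [F → .], [L → . F d], [L → . Y], [L → . d L L], [Y → . /] }  — shift, reduce
  I1: { [A → . / A /], [A → . L Y], [A → / . A /], [F → . num], [F → .], [L → . F d], [L → . Y], [L → . d L L], [Y → . /], [Y → / .] }  — shift, 2 reduces
  I2: { [A' → A .] }  — accept
  I3: { [L → F . d] }  — shift
  I4: { [A → L . Y], [Y → . /] }  — shift
  I5: { [L → Y .] }  — reduce
  I6: { [F → . num], [F → .], [L → . F d], [L → . Y], [L → . d L L], [L → d . L L], [Y → . /] }  — shift, reduce
  I7: { [F → num .] }  — reduce
  I8: { [Y → / .] }  — reduce
  I9: { [F → . num], [F → .], [L → . F d], [L → . Y], [L → . d L L], [L → d L . L], [Y → . /] }  — shift, reduce
  I10: { [L → d L L .] }  — reduce
  I11: { [A → L Y .] }  — reduce
  I12: { [L → F d .] }  — reduce
  I13: { [A → / A . /] }  — shift
  I14: { [A → / A / .] }  — reduce

I0 contains reduce item [F → .] and shift items [A → . / A /], [F → . num], [L → . d L L], [Y → . /] — shift-reduce conflict.
I1 contains reduce items [F → .], [Y → / .] and shift items [A → . / A /], [F → . num], [L → . d L L], [Y → . /] — shift-reduce conflict.
I6 contains reduce item [F → .] and shift items [F → . num], [L → . d L L], [Y → . /] — shift-reduce conflict.
I9 contains reduce item [F → .] and shift items [F → . num], [L → . d L L], [Y → . /] — shift-reduce conflict.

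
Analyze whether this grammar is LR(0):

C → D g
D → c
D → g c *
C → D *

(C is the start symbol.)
Yes, the grammar is LR(0)

Augment with C' → C and build the canonical LR(0) collection (I0 = CLOSURE({[C' → . C]}), then GOTO on every symbol after a dot until no new states appear). It has 9 states:
  I0: { [C → . D *], [C → . D g], [C' → . C], [D → . c], [D → . g c *] }  — shift
  I1: { [C' → C .] }  — accept
  I2: { [C → D . *], [C → D . g] }  — shift
  I3: { [D → c .] }  — reduce
  I4: { [D → g . c *] }  — shift
  I5: { [D → g c . *] }  — shift
  I6: { [D → g c * .] }  — reduce
  I7: { [C → D * .] }  — reduce
  I8: { [C → D g .] }  — reduce

Every state is either a pure shift/goto state or contains exactly one complete item and nothing to shift — no conflicts. The grammar is LR(0).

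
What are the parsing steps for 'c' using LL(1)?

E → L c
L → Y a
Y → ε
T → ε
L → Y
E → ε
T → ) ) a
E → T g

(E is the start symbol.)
Stack is shown with the top on the left.

Stack  Input  Action
--------------------
E $    c $    output E → L c
L c $  c $    output L → Y
Y c $  c $    output Y → ε
c $    c $    match 'c'
$      $      accept

The string is accepted.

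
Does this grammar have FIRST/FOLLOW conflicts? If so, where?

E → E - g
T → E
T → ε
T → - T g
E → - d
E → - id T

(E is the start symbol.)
Yes. T → E with FOLLOW(T) on { '-' }; T → '-' T g with FOLLOW(T) on { '-' }

A FIRST/FOLLOW conflict occurs when a non-terminal N has a nullable alternative N → β (β ⇒* ε) and another alternative N → α with FIRST(α) ∩ FOLLOW(N) ≠ ∅: on such a lookahead the parser cannot decide between expanding α and letting N vanish via β.

Nullable non-terminals: T.
FIRST sets used below: FIRST(E) = { '-' }

T: nullable alternative(s) T → ε; FOLLOW(T) = { $, '-', 'g' }
  T → E: FIRST \ {ε} = { '-' } — overlaps FOLLOW(T) on { '-' }: CONFLICT
  T → ε: FIRST \ {ε} = { } — this is the only nullable alternative, skip
  T → - T g: FIRST \ {ε} = { '-' } — overlaps FOLLOW(T) on { '-' }: CONFLICT

E has no nullable alternative, so no FIRST/FOLLOW check is needed there.

So the grammar has 2 FIRST/FOLLOW conflicts (marked CONFLICT above).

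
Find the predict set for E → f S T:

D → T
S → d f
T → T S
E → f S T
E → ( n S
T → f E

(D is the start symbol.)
{ 'f' }

PREDICT(E → f S T) = (FIRST(RHS) \ {ε}) ∪ (FOLLOW(E) if ε ∈ FIRST(RHS), i.e. RHS ⇒* ε)
FIRST(f S T) = { 'f' }
ε ∉ FIRST(f S T), so FOLLOW(E) is not added.
PREDICT(E → f S T) = { 'f' }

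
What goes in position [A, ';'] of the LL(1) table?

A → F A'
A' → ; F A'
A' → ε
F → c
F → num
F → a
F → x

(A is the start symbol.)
Empty (error entry)

To find M[A, ';'], we find productions for A where ';' is in the predict set (PREDICT(N → α) = (FIRST(α) \ {ε}) ∪ (FOLLOW(N) if α ⇒* ε)).

Relevant sets:
  FIRST(F) = { 'a', 'c', 'num', 'x' }

A → F A': PREDICT = { 'a', 'c', 'num', 'x' }

M[A, ';'] is empty (no production applies)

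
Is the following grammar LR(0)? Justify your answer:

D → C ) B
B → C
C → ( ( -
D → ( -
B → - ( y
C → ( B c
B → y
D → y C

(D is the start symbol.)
A grammar is LR(0) if no state in the canonical LR(0) collection has:
  - both a shift item (dot before a terminal) and a complete item (shift-reduce conflict), or
  - two or more complete items (reduce-reduce conflict; the accept item [D' → D .] counts as a complete item here).

Augment with D' → D and build the canonical LR(0) collection (I0 = CLOSURE({[D' → . D]}), then GOTO on every symbol after a dot until no new states appear). It has 19 states:
  I0: { [C → . ( ( -], [C → . ( B c], [D → . ( -], [D → . C ) B], [D → . y C], [D' → . D] }  — shift
  I1: { [B → . - ( y], [B → . C], [B → . y], [C → ( . ( -], [C → ( . B c], [C → . ( ( -], [C → . ( B c], [D → ( . -] }  — shift
  I2: { [D → C . ) B] }  — shift
  I3: { [D' → D .] }  — accept
  I4: { [C → . ( ( -], [C → . ( B c], [D → y . C] }  — shift
  I5: { [B → . - ( y], [B → . C], [B → . y], [C → ( . ( -], [C → ( . B c], [C → . ( ( -], [C → . ( B c] }  — shift
  I6: { [D → y C .] }  — reduce
  I7: { [B → . - ( y], [B → . C], [B → . y], [C → ( ( . -], [C → ( . ( -], [C → ( . B c], [C → . ( ( -], [C → . ( B c] }  — shift
  I8: { [B → - . ( y] }  — shift
  I9: { [C → ( B . c] }  — shift
  I10: { [B → C .] }  — reduce
  I11: { [B → y .] }  — reduce
  I12: { [C → ( B c .] }  — reduce
  I13: { [B → - ( . y] }  — shift
  I14: { [B → - ( y .] }  — reduce
  I15: { [B → - . ( y], [C → ( ( - .] }  — shift, reduce
  I16: { [B → . - ( y], [B → . C], [B → . y], [C → . ( ( -], [C → . ( B c], [D → C ) . B] }  — shift
  I17: { [D → C ) B .] }  — reduce
  I18: { [B → - . ( y], [D → ( - .] }  — shift, reduce

Conflict in state I15:
  Shift-reduce conflict between [C → ( ( - .] and [B → - . ( y]
So the grammar is NOT LR(0).

Answer: No. Shift-reduce conflict between [C → ( ( - .] and [B → - . ( y]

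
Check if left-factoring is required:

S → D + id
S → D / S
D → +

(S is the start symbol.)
Left-factoring is needed when two productions for the same non-terminal
share a common prefix on the right-hand side.

Productions for S:
  S → D + id
  S → D / S

Found common prefix 'D' in productions for S

Answer: Yes, S has productions with common prefix 'D'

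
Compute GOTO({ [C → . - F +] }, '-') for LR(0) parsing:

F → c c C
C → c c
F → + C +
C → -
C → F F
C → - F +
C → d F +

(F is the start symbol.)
GOTO(I, '-') = CLOSURE({ [A → αX.β] : [A → α.Xβ] ∈ I, X = '-' })

Items with dot before '-', with the dot advanced:
  [C → . - F +] → [C → - . F +]
Closure of the advanced items:
  [C → - . F +] has the dot before F: add [F → . c c C], [F → . + C +]

GOTO = { [C → - . F +], [F → . + C +], [F → . c c C] }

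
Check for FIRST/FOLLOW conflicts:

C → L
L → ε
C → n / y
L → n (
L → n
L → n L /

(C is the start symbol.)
A FIRST/FOLLOW conflict occurs when a non-terminal N has a nullable alternative N → β (β ⇒* ε) and another alternative N → α with FIRST(α) ∩ FOLLOW(N) ≠ ∅: on such a lookahead the parser cannot decide between expanding α and letting N vanish via β.

Nullable non-terminals: C, L.
FIRST sets used below: FIRST(L) = { 'n', ε }

C: nullable alternative(s) C → L; FOLLOW(C) = { $ }
  C → L: FIRST \ {ε} = { 'n' } — this is the only nullable alternative, skip
  C → n / y: FIRST \ {ε} = { 'n' } — disjoint from FOLLOW(C)

L: nullable alternative(s) L → ε; FOLLOW(L) = { $, '/' }
  L → ε: FIRST \ {ε} = { } — this is the only nullable alternative, skip
  L → n (: FIRST \ {ε} = { 'n' } — disjoint from FOLLOW(L)
  L → n: FIRST \ {ε} = { 'n' } — disjoint from FOLLOW(L)
  L → n L /: FIRST \ {ε} = { 'n' } — disjoint from FOLLOW(L)

No FIRST/FOLLOW conflicts found.

Answer: No FIRST/FOLLOW conflicts.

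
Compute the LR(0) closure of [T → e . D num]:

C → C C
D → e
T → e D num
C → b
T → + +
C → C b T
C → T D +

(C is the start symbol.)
{ [D → . e], [T → e . D num] }

To compute CLOSURE, for each item [A → α.Bβ] where B is a non-terminal, add [B → .γ] for all productions B → γ; repeat for the newly added items until nothing changes.

Start with: [T → e . D num]
  [T → e . D num] has the dot before D: add [D → . e]
No further items can be added.

CLOSURE = { [D → . e], [T → e . D num] }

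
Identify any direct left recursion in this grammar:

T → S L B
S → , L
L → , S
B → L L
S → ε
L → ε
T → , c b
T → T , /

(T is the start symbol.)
T → S L B: starts with S
S → , L: starts with ','
L → , S: starts with ','
B → L L: starts with L
S → ε: starts with ε
L → ε: starts with ε
T → , c b: starts with ','
T → T , /: LEFT RECURSIVE (starts with T)

The grammar has direct left recursion on: T.

Answer: Yes, T is left-recursive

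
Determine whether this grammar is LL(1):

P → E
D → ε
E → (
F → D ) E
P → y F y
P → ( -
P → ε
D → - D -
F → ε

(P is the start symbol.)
Relevant sets:
  FIRST(E) = { '(' }
  FIRST(D) = { '-', ε }
  FOLLOW(P) = { $ }
  FOLLOW(D) = { ')', '-' }
  FOLLOW(F) = { 'y' }

For P:
  PREDICT(P → E) = { '(' }
  PREDICT(P → y F y) = { 'y' }
  PREDICT(P → '(' '-') = { '(' }
  PREDICT(P → ε) = { $ }
For D:
  PREDICT(D → ε) = { ')', '-' }
  PREDICT(D → '-' D '-') = { '-' }
For F:
  PREDICT(F → D ')' E) = { ')', '-' }
  PREDICT(F → ε) = { 'y' }
E has a single production, so nothing to check there.

Conflict found: Predict set conflict for P: { '(' }
The grammar is NOT LL(1).

Answer: No. Predict set conflict for P: { '(' }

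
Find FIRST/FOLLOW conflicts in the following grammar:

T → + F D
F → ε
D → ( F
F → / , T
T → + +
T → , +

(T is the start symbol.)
Nullable non-terminals: F.

F: nullable alternative(s) F → ε; FOLLOW(F) = { $, '(' }
  F → ε: FIRST \ {ε} = { } — this is the only nullable alternative, skip
  F → / , T: FIRST \ {ε} = { '/' } — disjoint from FOLLOW(F)

D, T have no nullable alternative, so no FIRST/FOLLOW check is needed there.

No FIRST/FOLLOW conflicts found.

Answer: No FIRST/FOLLOW conflicts.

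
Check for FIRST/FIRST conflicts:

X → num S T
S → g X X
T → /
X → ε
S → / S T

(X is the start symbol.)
A FIRST/FIRST conflict occurs when two productions N → α and N → β for the same non-terminal have FIRST(α) ∩ FIRST(β) ≠ ∅ (with ε ∈ FIRST of a nullable right-hand side, so two nullable alternatives also conflict).

Productions for X:
  X → num S T: FIRST = { 'num' }
  X → ε: FIRST = { ε }
Productions for S:
  S → g X X: FIRST = { 'g' }
  S → / S T: FIRST = { '/' }
T has only one production, so no FIRST/FIRST conflict is possible there.

All alternatives of each non-terminal have pairwise disjoint FIRST sets.

Answer: No FIRST/FIRST conflicts.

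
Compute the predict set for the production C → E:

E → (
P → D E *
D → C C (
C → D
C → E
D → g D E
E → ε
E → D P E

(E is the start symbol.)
PREDICT(C → E) = (FIRST(RHS) \ {ε}) ∪ (FOLLOW(C) if ε ∈ FIRST(RHS), i.e. RHS ⇒* ε)
FIRST(E) = { '(', 'g', ε }
FIRST(E) = { '(', 'g', ε }
ε ∈ FIRST(E) (the right-hand side is nullable), so add FOLLOW(C) = { '(', 'g' }
PREDICT(C → E) = { '(', 'g' }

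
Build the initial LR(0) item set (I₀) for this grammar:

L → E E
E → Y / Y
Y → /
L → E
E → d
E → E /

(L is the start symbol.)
{ [E → . E /], [E → . Y / Y], [E → . d], [L → . E E], [L → . E], [L' → . L], [Y → . /] }

First, augment the grammar with L' → L
I₀ = CLOSURE({ [L' → . L] }):
  [L' → . L] has the dot before L: add [L → . E E], [L → . E]
  [L → . E E] has the dot before E: add [E → . Y / Y], [E → . d], [E → . E /]
  [E → . Y / Y] has the dot before Y: add [Y → . /]
No further items can be added.

I₀ = { [E → . E /], [E → . Y / Y], [E → . d], [L → . E E], [L → . E], [L' → . L], [Y → . /] }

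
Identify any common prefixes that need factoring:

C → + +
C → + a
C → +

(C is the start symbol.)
Left-factoring is needed when two productions for the same non-terminal
share a common prefix on the right-hand side.

Productions for C:
  C → + +
  C → + a
  C → +

Found common prefix '+' in productions for C

Answer: Yes, C has productions with common prefix '+'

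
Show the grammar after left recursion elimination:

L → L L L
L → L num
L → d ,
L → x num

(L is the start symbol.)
L is directly left-recursive. The standard transformation for
  A → A α₁ | ... | A α_m | β₁ | ... | β_n
is
  A  → β₁ A' | ... | β_n A'
  A' → α₁ A' | ... | α_m A' | ε

L → d , becomes L → d , L'
L → x num becomes L → x num L'
L → L L L becomes L' → L L L'
L → L num becomes L' → num L'
Add L' → ε

Resulting grammar:
L → d , L'
L → x num L'
L' → L L L'
L' → num L'
L' → ε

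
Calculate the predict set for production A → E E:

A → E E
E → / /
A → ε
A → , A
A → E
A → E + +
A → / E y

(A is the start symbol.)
PREDICT(A → E E) = (FIRST(RHS) \ {ε}) ∪ (FOLLOW(A) if ε ∈ FIRST(RHS), i.e. RHS ⇒* ε)
FIRST(E) = { '/' }
FIRST(E E) = { '/' }
ε ∉ FIRST(E E), so FOLLOW(A) is not added.
PREDICT(A → E E) = { '/' }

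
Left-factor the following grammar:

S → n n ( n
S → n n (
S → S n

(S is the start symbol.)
Left-factoring transforms A → αβ₁ | αβ₂ into A → αA' and A' → β₁ | β₂
(α is the longest common prefix among the alternatives). Repeat until
no nonterminal has two alternatives with a common prefix.

Round 1: S has alternatives sharing prefix 'n n ('. Introduce S': S → n n ( S'
  Add: S' → n
  Add: S' → ε

No remaining common prefixes — done.

Resulting grammar:
S → n n ( S'
S' → n
S' → ε
S → S n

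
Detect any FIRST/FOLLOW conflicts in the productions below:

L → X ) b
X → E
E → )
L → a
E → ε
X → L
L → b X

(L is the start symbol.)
Yes. X → L with FOLLOW(X) on { ')' }; E → ')' with FOLLOW(E) on { ')' }

A FIRST/FOLLOW conflict occurs when a non-terminal N has a nullable alternative N → β (β ⇒* ε) and another alternative N → α with FIRST(α) ∩ FOLLOW(N) ≠ ∅: on such a lookahead the parser cannot decide between expanding α and letting N vanish via β.

Nullable non-terminals: E, X.
FIRST sets used below: FIRST(E) = { ')', ε }, FIRST(L) = { ')', 'a', 'b' }

E: nullable alternative(s) E → ε; FOLLOW(E) = { $, ')' }
  E → ): FIRST \ {ε} = { ')' } — overlaps FOLLOW(E) on { ')' }: CONFLICT
  E → ε: FIRST \ {ε} = { } — this is the only nullable alternative, skip

X: nullable alternative(s) X → E; FOLLOW(X) = { $, ')' }
  X → E: FIRST \ {ε} = { ')' } — this is the only nullable alternative, skip
  X → L: FIRST \ {ε} = { ')', 'a', 'b' } — overlaps FOLLOW(X) on { ')' }: CONFLICT

L has no nullable alternative, so no FIRST/FOLLOW check is needed there.

So the grammar has 2 FIRST/FOLLOW conflicts (marked CONFLICT above).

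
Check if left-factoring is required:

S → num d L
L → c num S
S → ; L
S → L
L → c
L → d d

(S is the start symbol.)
Left-factoring is needed when two productions for the same non-terminal
share a common prefix on the right-hand side.

Productions for S:
  S → num d L
  S → ; L
  S → L
Productions for L:
  L → c num S
  L → c
  L → d d

Found common prefix 'c' in productions for L

Answer: Yes, L has productions with common prefix 'c'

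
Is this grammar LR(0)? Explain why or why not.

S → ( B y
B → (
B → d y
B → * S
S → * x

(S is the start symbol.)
Yes, the grammar is LR(0)

A grammar is LR(0) if no state in the canonical LR(0) collection has:
  - both a shift item (dot before a terminal) and a complete item (shift-reduce conflict), or
  - two or more complete items (reduce-reduce conflict; the accept item [S' → S .] counts as a complete item here).

Augment with S' → S and build the canonical LR(0) collection (I0 = CLOSURE({[S' → . S]}), then GOTO on every symbol after a dot until no new states appear). It has 12 states:
  I0: { [S → . ( B y], [S → . * x], [S' → . S] }  — shift
  I1: { [B → . (], [B → . * S], [B → . d y], [S → ( . B y] }  — shift
  I2: { [S → * . x] }  — shift
  I3: { [S' → S .] }  — accept
  I4: { [S → * x .] }  — reduce
  I5: { [B → ( .] }  — reduce
  I6: { [B → * . S], [S → . ( B y], [S → . * x] }  — shift
  I7: { [S → ( B . y] }  — shift
  I8: { [B → d . y] }  — shift
  I9: { [B → d y .] }  — reduce
  I10: { [S → ( B y .] }  — reduce
  I11: { [B → * S .] }  — reduce

Every state is either a pure shift/goto state or contains exactly one complete item and nothing to shift — no conflicts. The grammar is LR(0).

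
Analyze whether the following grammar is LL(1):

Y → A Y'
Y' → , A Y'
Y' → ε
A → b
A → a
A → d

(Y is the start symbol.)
A grammar is LL(1) if for each non-terminal N with multiple productions, the predict sets of those productions are pairwise disjoint, where PREDICT(N → α) = (FIRST(α) \ {ε}) ∪ (FOLLOW(N) if α ⇒* ε).

Relevant sets:
  FOLLOW(Y') = { $ }

For Y':
  PREDICT(Y' → ',' A Y') = { ',' }
  PREDICT(Y' → ε) = { $ }
For A:
  PREDICT(A → b) = { 'b' }
  PREDICT(A → a) = { 'a' }
  PREDICT(A → d) = { 'd' }
Y has a single production, so nothing to check there.

All predict sets are disjoint. The grammar IS LL(1).

Answer: Yes, the grammar is LL(1).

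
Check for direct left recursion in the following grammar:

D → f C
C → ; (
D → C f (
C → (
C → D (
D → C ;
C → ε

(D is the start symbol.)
No direct left recursion

D → f C: starts with f
C → ; (: starts with ';'
D → C f (: starts with C
C → (: starts with '('
C → D (: starts with D
D → C ;: starts with C
C → ε: starts with ε

No direct left recursion found.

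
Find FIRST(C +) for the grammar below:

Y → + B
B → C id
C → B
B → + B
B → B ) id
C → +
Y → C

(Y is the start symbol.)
{ '+' }

FIRST sets of the non-terminals involved (from the grammar, by fixed-point iteration):
  FIRST(C) = { '+' }

To compute FIRST(C +), process the symbols left to right:
Symbol C is a non-terminal. Add FIRST(C) \ {ε} = { '+' }
C is not nullable (ε ∉ FIRST(C)), so stop here.
FIRST(C +) = { '+' }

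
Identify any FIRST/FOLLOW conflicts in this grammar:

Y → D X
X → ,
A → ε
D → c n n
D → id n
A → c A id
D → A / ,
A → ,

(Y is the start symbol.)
No FIRST/FOLLOW conflicts.

A FIRST/FOLLOW conflict occurs when a non-terminal N has a nullable alternative N → β (β ⇒* ε) and another alternative N → α with FIRST(α) ∩ FOLLOW(N) ≠ ∅: on such a lookahead the parser cannot decide between expanding α and letting N vanish via β.

Nullable non-terminals: A.

A: nullable alternative(s) A → ε; FOLLOW(A) = { '/', 'id' }
  A → ε: FIRST \ {ε} = { } — this is the only nullable alternative, skip
  A → c A id: FIRST \ {ε} = { 'c' } — disjoint from FOLLOW(A)
  A → ,: FIRST \ {ε} = { ',' } — disjoint from FOLLOW(A)

D, X, Y have no nullable alternative, so no FIRST/FOLLOW check is needed there.

No FIRST/FOLLOW conflicts found.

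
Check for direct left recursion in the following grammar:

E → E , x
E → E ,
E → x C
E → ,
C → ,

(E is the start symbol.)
Direct left recursion occurs when N → N α for some non-terminal N (the right-hand side begins with the left-hand side itself).

E → E , x: LEFT RECURSIVE (starts with E)
E → E ,: LEFT RECURSIVE (starts with E)
E → x C: starts with x
E → ,: starts with ','
C → ,: starts with ','

The grammar has direct left recursion on: E.

Answer: Yes, E is left-recursive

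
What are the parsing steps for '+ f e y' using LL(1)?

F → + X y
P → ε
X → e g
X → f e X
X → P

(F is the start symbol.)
LL(1) parsing maintains a stack (initially the start symbol over $) and the input. At each step: if the stack top is a terminal, match it against the current input token; if it is a non-terminal N, replace it with the RHS of M[N, lookahead] (the unique production whose predict set contains the lookahead).

Stack is shown with the top on the left.

Stack      Input      Action
----------------------------
F $        + f e y $  output F → + X y
+ X y $    + f e y $  match '+'
X y $      f e y $    output X → f e X
f e X y $  f e y $    match 'f'
e X y $    e y $      match 'e'
X y $      y $        output X → P
P y $      y $        output P → ε
y $        y $        match 'y'
$          $          accept

The string is accepted.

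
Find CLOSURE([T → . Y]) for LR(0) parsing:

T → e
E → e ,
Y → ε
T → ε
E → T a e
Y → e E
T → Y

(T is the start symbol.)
Start with: [T → . Y]
  [T → . Y] has the dot before Y: add [Y → .], [Y → . e E]
No further items can be added.

CLOSURE = { [T → . Y], [Y → . e E], [Y → .] }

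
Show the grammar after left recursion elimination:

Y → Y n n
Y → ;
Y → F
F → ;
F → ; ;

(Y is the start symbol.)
Y → ; Y'
Y → F Y'
Y' → n n Y'
Y' → ε
F → ;
F → ; ;

Y is directly left-recursive. The standard transformation for
  A → A α₁ | ... | A α_m | β₁ | ... | β_n
is
  A  → β₁ A' | ... | β_n A'
  A' → α₁ A' | ... | α_m A' | ε

Y → ; becomes Y → ; Y'
Y → F becomes Y → F Y'
Y → Y n n becomes Y' → n n Y'
Add Y' → ε

Productions for other non-terminals are unchanged:
  F → ;
  F → ; ;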